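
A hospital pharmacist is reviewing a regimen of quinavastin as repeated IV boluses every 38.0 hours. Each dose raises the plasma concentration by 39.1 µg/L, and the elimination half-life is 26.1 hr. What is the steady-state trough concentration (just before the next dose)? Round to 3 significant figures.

22.4 µg/L

k = ln 2 / 26.1 = 0.02656 hr⁻¹
Fraction remaining after one interval: e^(−kτ) = e^(−0.02656 × 38.0) = 0.3645
R = 1 / (1 − 0.3645) = 1.574
Css,max = 39.1 × 1.574 = 61.53 µg/L
Css,min = Css,max × e^(−kτ) = 61.53 × 0.3645 ≈ 22.4 µg/L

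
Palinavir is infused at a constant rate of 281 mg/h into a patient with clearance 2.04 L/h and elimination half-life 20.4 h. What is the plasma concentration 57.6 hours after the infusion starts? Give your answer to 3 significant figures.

Css = rate / CL = 281 / 2.04 = 137.7 mg/L
k = ln 2 / 20.4 = 0.03398 h⁻¹
C(t) = Css (1 − e^(−kt)) = 137.7 × (1 − e^(−1.957)) = 137.7 × 0.8587 ≈ 118 mg/L

118 mg/L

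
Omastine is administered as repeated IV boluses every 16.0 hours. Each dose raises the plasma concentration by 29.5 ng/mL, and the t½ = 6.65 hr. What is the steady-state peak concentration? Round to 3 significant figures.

k = ln 2 / 6.65 = 0.1042 hr⁻¹
Fraction remaining after one interval: e^(−kτ) = e^(−0.1042 × 16.0) = 0.1887
R = 1 / (1 − 0.1887) = 1.233
Css,max = 29.5 × 1.233 ≈ 36.4 ng/mL

36.4 ng/mL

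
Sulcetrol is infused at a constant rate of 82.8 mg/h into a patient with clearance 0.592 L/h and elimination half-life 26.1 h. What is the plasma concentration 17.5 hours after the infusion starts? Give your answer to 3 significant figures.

Css = rate / CL = 82.8 / 0.592 = 139.9 mg/L
k = ln 2 / 26.1 = 0.02656 h⁻¹
C(t) = Css (1 − e^(−kt)) = 139.9 × (1 − e^(−0.4648)) = 139.9 × 0.3717 ≈ 52.0 mg/L

52.0 mg/L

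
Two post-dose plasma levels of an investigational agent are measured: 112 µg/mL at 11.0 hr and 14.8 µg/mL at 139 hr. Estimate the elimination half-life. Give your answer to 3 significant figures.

k = ln(C₁/C₂) / (t₂ − t₁) = ln(112/14.8) / (139 − 11.0)
  = 2.024 / 128.0 = 0.01581 hr⁻¹
t½ = ln 2 / k = ln 2 / 0.01581 ≈ 43.8 hours

43.8 hours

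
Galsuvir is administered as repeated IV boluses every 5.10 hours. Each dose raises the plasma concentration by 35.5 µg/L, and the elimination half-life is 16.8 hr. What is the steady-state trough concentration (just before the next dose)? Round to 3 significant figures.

k = ln 2 / 16.8 = 0.04126 hr⁻¹
Fraction remaining after one interval: e^(−kτ) = e^(−0.04126 × 5.10) = 0.8102
R = 1 / (1 − 0.8102) = 5.270
Css,max = 35.5 × 5.270 = 187.1 µg/L
Css,min = Css,max × e^(−kτ) = 187.1 × 0.8102 ≈ 152 µg/L

152 µg/L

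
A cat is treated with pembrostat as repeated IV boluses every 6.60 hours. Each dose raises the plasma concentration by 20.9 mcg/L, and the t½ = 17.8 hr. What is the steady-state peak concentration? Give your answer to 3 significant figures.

k = ln 2 / 17.8 = 0.03894 hr⁻¹
Fraction remaining after one interval: e^(−kτ) = e^(−0.03894 × 6.60) = 0.7734
R = 1 / (1 − 0.7734) = 4.412
Css,max = 20.9 × 4.412 ≈ 92.2 mcg/L

92.2 mcg/L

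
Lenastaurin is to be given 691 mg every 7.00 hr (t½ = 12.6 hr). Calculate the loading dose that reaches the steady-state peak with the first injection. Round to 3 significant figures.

2160 mg

k = ln 2 / 12.6 = 0.05501 hr⁻¹
Accumulation ratio R = 1 / (1 − e^(−kτ)) = 1 / (1 − e^(−0.05501×7.00)) = 1 / (1 − 0.6804) = 3.129
Loading dose = maintenance dose × R = 691 × 3.129 ≈ 2160 mg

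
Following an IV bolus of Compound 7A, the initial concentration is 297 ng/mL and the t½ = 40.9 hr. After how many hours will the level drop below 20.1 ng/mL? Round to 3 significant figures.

159 hours

k = ln 2 / 40.9 = 0.01695 hr⁻¹
C(t) = C₀ e^(−kt)  ⇒  t = ln(C₀/C) / k
t = ln(297/20.1) / 0.01695 = 2.693 / 0.01695 ≈ 159 hours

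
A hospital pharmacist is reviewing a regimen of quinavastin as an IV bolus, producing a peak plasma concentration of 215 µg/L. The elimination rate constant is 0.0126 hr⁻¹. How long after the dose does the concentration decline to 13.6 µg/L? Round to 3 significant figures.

219 hours

C(t) = C₀ e^(−kt)  ⇒  t = ln(C₀/C) / k
t = ln(215/13.6) / 0.01260 = 2.761 / 0.01260 ≈ 219 hours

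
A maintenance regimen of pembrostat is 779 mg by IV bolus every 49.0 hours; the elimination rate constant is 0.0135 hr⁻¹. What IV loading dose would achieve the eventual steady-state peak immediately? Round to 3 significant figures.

Accumulation ratio R = 1 / (1 − e^(−kτ)) = 1 / (1 − e^(−0.01350×49.0)) = 1 / (1 − 0.5161) = 2.066
Loading dose = maintenance dose × R = 779 × 2.066 ≈ 1610 mg

1610 mg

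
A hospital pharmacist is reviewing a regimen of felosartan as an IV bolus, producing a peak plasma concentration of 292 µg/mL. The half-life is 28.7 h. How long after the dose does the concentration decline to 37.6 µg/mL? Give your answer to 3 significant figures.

k = ln 2 / 28.7 = 0.02415 h⁻¹
C(t) = C₀ e^(−kt)  ⇒  t = ln(C₀/C) / k
t = ln(292/37.6) / 0.02415 = 2.050 / 0.02415 ≈ 84.9 hours

84.9 hours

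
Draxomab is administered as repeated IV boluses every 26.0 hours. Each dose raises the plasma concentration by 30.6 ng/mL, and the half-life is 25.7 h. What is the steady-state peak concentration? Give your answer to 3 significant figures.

60.7 ng/mL

k = ln 2 / 25.7 = 0.02697 h⁻¹
Fraction remaining after one interval: e^(−kτ) = e^(−0.02697 × 26.0) = 0.4960
R = 1 / (1 − 0.4960) = 1.984
Css,max = 30.6 × 1.984 ≈ 60.7 ng/mL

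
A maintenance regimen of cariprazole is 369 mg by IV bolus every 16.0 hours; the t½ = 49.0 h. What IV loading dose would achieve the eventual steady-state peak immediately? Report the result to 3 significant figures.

k = ln 2 / 49.0 = 0.01415 h⁻¹
Accumulation ratio R = 1 / (1 − e^(−kτ)) = 1 / (1 − e^(−0.01415×16.0)) = 1 / (1 − 0.7975) = 4.937
Loading dose = maintenance dose × R = 369 × 4.937 ≈ 1820 mg

1820 mg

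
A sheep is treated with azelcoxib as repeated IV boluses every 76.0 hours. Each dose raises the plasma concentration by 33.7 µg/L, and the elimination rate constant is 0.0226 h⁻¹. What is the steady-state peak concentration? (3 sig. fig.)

41.1 µg/L

Fraction remaining after one interval: e^(−kτ) = e^(−0.02260 × 76.0) = 0.1795
R = 1 / (1 − 0.1795) = 1.219
Css,max = 33.7 × 1.219 ≈ 41.1 µg/L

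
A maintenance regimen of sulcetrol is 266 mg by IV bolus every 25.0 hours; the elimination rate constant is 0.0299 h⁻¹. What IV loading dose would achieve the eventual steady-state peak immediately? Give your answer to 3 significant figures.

505 mg

Accumulation ratio R = 1 / (1 − e^(−kτ)) = 1 / (1 − e^(−0.02990×25.0)) = 1 / (1 − 0.4735) = 1.900
Loading dose = maintenance dose × R = 266 × 1.900 ≈ 505 mg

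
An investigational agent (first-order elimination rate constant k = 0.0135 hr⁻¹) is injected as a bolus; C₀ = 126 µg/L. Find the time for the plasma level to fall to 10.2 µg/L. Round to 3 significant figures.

186 hours

C(t) = C₀ e^(−kt)  ⇒  t = ln(C₀/C) / k
t = ln(126/10.2) / 0.01350 = 2.514 / 0.01350 ≈ 186 hours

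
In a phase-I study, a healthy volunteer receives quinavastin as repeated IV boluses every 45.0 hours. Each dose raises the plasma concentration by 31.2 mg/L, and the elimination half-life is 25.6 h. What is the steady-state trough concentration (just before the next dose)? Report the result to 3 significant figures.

k = ln 2 / 25.6 = 0.02708 h⁻¹
Fraction remaining after one interval: e^(−kτ) = e^(−0.02708 × 45.0) = 0.2957
R = 1 / (1 − 0.2957) = 1.420
Css,max = 31.2 × 1.420 = 44.30 mg/L
Css,min = Css,max × e^(−kτ) = 44.30 × 0.2957 ≈ 13.1 mg/L

13.1 mg/L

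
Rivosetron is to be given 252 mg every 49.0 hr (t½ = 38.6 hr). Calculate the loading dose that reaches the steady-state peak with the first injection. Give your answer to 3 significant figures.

431 mg

k = ln 2 / 38.6 = 0.01796 hr⁻¹
Accumulation ratio R = 1 / (1 − e^(−kτ)) = 1 / (1 − e^(−0.01796×49.0)) = 1 / (1 − 0.4148) = 1.709
Loading dose = maintenance dose × R = 252 × 1.709 ≈ 431 mg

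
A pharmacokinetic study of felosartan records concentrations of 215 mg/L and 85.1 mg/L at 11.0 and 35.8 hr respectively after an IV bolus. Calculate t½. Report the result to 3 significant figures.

k = ln(C₁/C₂) / (t₂ − t₁) = ln(215/85.1) / (35.8 − 11.0)
  = 0.9268 / 24.80 = 0.03737 hr⁻¹
t½ = ln 2 / k = ln 2 / 0.03737 ≈ 18.5 hours

18.5 hours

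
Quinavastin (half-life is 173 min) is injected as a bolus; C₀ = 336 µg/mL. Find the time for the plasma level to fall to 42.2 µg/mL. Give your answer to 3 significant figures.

518 minutes

k = ln 2 / 173 = 0.004007 min⁻¹
C(t) = C₀ e^(−kt)  ⇒  t = ln(C₀/C) / k
t = ln(336/42.2) / 0.004007 = 2.075 / 0.004007 ≈ 518 minutes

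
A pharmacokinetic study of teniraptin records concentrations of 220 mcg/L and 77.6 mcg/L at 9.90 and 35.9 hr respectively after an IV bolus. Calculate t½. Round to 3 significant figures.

17.3 hours

k = ln(C₁/C₂) / (t₂ − t₁) = ln(220/77.6) / (35.9 − 9.90)
  = 1.042 / 26.00 = 0.04008 hr⁻¹
t½ = ln 2 / k = ln 2 / 0.04008 ≈ 17.3 hours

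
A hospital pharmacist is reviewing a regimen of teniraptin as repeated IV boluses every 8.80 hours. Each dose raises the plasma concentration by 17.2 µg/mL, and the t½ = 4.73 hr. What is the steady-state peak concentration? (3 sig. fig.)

k = ln 2 / 4.73 = 0.1465 hr⁻¹
Fraction remaining after one interval: e^(−kτ) = e^(−0.1465 × 8.80) = 0.2754
R = 1 / (1 − 0.2754) = 1.380
Css,max = 17.2 × 1.380 ≈ 23.7 µg/mL

23.7 µg/mL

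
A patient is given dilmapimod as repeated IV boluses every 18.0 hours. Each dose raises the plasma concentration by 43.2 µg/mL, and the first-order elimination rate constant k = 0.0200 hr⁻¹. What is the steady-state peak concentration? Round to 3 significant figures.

Fraction remaining after one interval: e^(−kτ) = e^(−0.02000 × 18.0) = 0.6977
R = 1 / (1 − 0.6977) = 3.308
Css,max = 43.2 × 3.308 ≈ 143 µg/mL

143 µg/mL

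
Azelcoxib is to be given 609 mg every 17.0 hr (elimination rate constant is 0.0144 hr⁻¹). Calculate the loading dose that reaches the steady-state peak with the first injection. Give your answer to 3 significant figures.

Accumulation ratio R = 1 / (1 − e^(−kτ)) = 1 / (1 − e^(−0.01440×17.0)) = 1 / (1 − 0.7829) = 4.605
Loading dose = maintenance dose × R = 609 × 4.605 ≈ 2800 mg

2800 mg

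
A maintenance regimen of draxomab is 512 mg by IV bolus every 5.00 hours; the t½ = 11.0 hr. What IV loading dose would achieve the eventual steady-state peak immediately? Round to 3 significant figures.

k = ln 2 / 11.0 = 0.06301 hr⁻¹
Accumulation ratio R = 1 / (1 − e^(−kτ)) = 1 / (1 − e^(−0.06301×5.00)) = 1 / (1 − 0.7297) = 3.700
Loading dose = maintenance dose × R = 512 × 3.700 ≈ 1890 mg

1890 mg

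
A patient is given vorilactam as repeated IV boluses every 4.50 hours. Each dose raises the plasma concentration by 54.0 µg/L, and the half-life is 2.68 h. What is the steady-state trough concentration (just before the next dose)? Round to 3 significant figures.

k = ln 2 / 2.68 = 0.2586 h⁻¹
Fraction remaining after one interval: e^(−kτ) = e^(−0.2586 × 4.50) = 0.3123
R = 1 / (1 − 0.3123) = 1.454
Css,max = 54.0 × 1.454 = 78.52 µg/L
Css,min = Css,max × e^(−kτ) = 78.52 × 0.3123 ≈ 24.5 µg/L

24.5 µg/L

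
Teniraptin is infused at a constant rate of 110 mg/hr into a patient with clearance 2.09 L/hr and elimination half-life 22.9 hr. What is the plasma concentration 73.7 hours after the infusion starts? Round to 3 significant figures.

47.0 mg/L

Css = rate / CL = 110 / 2.09 = 52.63 mg/L
k = ln 2 / 22.9 = 0.03027 hr⁻¹
C(t) = Css (1 − e^(−kt)) = 52.63 × (1 − e^(−2.231)) = 52.63 × 0.8926 ≈ 47.0 mg/L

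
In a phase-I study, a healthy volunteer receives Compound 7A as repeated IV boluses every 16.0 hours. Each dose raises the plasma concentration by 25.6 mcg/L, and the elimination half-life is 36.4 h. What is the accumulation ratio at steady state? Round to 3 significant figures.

k = ln 2 / 36.4 = 0.01904 h⁻¹
Fraction remaining after one interval: e^(−kτ) = e^(−0.01904 × 16.0) = 0.7374
R = 1 / (1 − 0.7374) = 1 / 0.2626 ≈ 3.81

3.81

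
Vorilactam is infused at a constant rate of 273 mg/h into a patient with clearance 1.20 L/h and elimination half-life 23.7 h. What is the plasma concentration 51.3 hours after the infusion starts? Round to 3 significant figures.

Css = rate / CL = 273 / 1.20 = 227.5 µg/mL
k = ln 2 / 23.7 = 0.02925 h⁻¹
C(t) = Css (1 − e^(−kt)) = 227.5 × (1 − e^(−1.500)) = 227.5 × 0.7769 ≈ 177 µg/mL

177 µg/mL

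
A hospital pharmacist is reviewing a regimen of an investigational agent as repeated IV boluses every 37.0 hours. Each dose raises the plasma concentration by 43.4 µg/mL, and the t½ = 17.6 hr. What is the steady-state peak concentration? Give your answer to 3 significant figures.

56.6 µg/mL

k = ln 2 / 17.6 = 0.03938 hr⁻¹
Fraction remaining after one interval: e^(−kτ) = e^(−0.03938 × 37.0) = 0.2329
R = 1 / (1 − 0.2329) = 1.304
Css,max = 43.4 × 1.304 ≈ 56.6 µg/mL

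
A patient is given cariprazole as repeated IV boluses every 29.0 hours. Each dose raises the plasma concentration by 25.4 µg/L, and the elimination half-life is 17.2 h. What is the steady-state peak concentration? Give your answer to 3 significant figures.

k = ln 2 / 17.2 = 0.04030 h⁻¹
Fraction remaining after one interval: e^(−kτ) = e^(−0.04030 × 29.0) = 0.3108
R = 1 / (1 − 0.3108) = 1.451
Css,max = 25.4 × 1.451 ≈ 36.9 µg/L

36.9 µg/L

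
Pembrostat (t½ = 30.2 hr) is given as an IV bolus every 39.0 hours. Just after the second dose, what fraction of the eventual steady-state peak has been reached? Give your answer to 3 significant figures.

0.833

k = ln 2 / 30.2 = 0.02295 hr⁻¹
f_n = 1 − e^(−nkτ) = 1 − e^(−2 × 0.02295 × 39.0) = 1 − e^(−1.790) = 1 − 0.1669 ≈ 0.833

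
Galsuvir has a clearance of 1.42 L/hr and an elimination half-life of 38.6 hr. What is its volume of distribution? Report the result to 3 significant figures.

79.1 L

k = ln 2 / t½ = ln 2 / 38.6 = 0.01796 hr⁻¹
V = CL / k = 1.42 / 0.01796 ≈ 79.1 L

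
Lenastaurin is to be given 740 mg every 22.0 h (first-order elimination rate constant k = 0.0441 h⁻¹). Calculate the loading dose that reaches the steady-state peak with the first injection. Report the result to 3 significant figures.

Accumulation ratio R = 1 / (1 − e^(−kτ)) = 1 / (1 − e^(−0.04410×22.0)) = 1 / (1 − 0.3790) = 1.610
Loading dose = maintenance dose × R = 740 × 1.610 ≈ 1190 mg

1190 mg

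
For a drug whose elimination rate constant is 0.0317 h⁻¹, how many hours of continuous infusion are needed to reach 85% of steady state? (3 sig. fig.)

f = 1 − e^(−kt)  ⇒  t = −ln(1 − f) / k
t = −ln(1 − 0.85) / 0.03170 = 1.897 / 0.03170 ≈ 59.8 hours

59.8 hours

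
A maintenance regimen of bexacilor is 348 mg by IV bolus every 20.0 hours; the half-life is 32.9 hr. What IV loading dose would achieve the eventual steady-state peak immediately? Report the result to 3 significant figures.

k = ln 2 / 32.9 = 0.02107 hr⁻¹
Accumulation ratio R = 1 / (1 − e^(−kτ)) = 1 / (1 − e^(−0.02107×20.0)) = 1 / (1 − 0.6561) = 2.908
Loading dose = maintenance dose × R = 348 × 2.908 ≈ 1010 mg

1010 mg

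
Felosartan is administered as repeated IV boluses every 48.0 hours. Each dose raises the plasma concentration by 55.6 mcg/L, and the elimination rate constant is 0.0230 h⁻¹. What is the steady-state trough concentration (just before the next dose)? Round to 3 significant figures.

Fraction remaining after one interval: e^(−kτ) = e^(−0.02300 × 48.0) = 0.3315
R = 1 / (1 − 0.3315) = 1.496
Css,max = 55.6 × 1.496 = 83.18 mcg/L
Css,min = Css,max × e^(−kτ) = 83.18 × 0.3315 ≈ 27.6 mcg/L

27.6 mcg/L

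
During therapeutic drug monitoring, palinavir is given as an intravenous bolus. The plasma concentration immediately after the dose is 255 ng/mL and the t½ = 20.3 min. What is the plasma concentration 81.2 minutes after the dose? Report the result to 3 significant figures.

15.9 ng/mL

k = ln 2 / 20.3 = 0.03415 min⁻¹
C(t) = C₀ e^(−kt) = 255 × e^(−0.03415 × 81.2) = 255 × e^(−2.773) = 255 × 0.06250 ≈ 15.9 ng/mL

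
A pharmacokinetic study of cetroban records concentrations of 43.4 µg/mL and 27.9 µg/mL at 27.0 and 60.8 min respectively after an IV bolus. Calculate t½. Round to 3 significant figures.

53.0 minutes

k = ln(C₁/C₂) / (t₂ − t₁) = ln(43.4/27.9) / (60.8 − 27.0)
  = 0.4418 / 33.80 = 0.01307 min⁻¹
t½ = ln 2 / k = ln 2 / 0.01307 ≈ 53.0 minutes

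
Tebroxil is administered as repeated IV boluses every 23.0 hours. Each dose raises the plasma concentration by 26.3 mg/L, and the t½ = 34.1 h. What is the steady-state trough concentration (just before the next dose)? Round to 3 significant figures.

44.1 mg/L

k = ln 2 / 34.1 = 0.02033 h⁻¹
Fraction remaining after one interval: e^(−kτ) = e^(−0.02033 × 23.0) = 0.6266
R = 1 / (1 − 0.6266) = 2.678
Css,max = 26.3 × 2.678 = 70.43 mg/L
Css,min = Css,max × e^(−kτ) = 70.43 × 0.6266 ≈ 44.1 mg/L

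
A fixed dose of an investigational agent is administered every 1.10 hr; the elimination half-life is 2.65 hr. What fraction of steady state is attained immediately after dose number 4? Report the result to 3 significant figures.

0.684

k = ln 2 / 2.65 = 0.2616 hr⁻¹
f_n = 1 − e^(−nkτ) = 1 − e^(−4 × 0.2616 × 1.10) = 1 − e^(−1.151) = 1 − 0.3164 ≈ 0.684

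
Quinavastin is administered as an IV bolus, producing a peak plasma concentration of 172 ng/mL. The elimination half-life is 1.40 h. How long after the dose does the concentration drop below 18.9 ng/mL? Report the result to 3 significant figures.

4.46 hours

k = ln 2 / 1.40 = 0.4951 h⁻¹
C(t) = C₀ e^(−kt)  ⇒  t = ln(C₀/C) / k
t = ln(172/18.9) / 0.4951 = 2.208 / 0.4951 ≈ 4.46 hours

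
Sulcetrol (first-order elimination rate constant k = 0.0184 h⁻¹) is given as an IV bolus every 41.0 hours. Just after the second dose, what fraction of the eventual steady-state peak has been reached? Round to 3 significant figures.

f_n = 1 − e^(−nkτ) = 1 − e^(−2 × 0.01840 × 41.0) = 1 − e^(−1.509) = 1 − 0.2212 ≈ 0.779

0.779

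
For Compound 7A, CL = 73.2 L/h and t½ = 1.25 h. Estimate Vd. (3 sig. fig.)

k = ln 2 / t½ = ln 2 / 1.25 = 0.5545 h⁻¹
V = CL / k = 73.2 / 0.5545 ≈ 132 L

132 L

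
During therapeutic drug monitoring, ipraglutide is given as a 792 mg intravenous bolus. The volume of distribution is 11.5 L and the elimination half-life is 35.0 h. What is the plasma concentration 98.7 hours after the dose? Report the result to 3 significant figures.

C₀ = dose / V = 792 / 11.5 = 68.87 µg/mL
k = ln 2 / 35.0 = 0.01980 h⁻¹
C(t) = C₀ e^(−kt) = 68.87 × e^(−0.01980 × 98.7) = 68.87 × e^(−1.955) = 68.87 × 0.1416 ≈ 9.75 µg/mL

9.75 µg/mL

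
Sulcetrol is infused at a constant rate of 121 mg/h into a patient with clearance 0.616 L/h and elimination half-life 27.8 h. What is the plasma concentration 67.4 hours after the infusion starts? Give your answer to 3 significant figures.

Css = rate / CL = 121 / 0.616 = 196.4 µg/mL
k = ln 2 / 27.8 = 0.02493 h⁻¹
C(t) = Css (1 − e^(−kt)) = 196.4 × (1 − e^(−1.681)) = 196.4 × 0.8137 ≈ 160 µg/mL

160 µg/mL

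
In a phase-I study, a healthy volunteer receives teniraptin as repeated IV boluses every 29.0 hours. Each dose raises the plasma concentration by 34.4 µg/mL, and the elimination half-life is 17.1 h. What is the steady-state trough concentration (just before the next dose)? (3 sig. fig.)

k = ln 2 / 17.1 = 0.04053 h⁻¹
Fraction remaining after one interval: e^(−kτ) = e^(−0.04053 × 29.0) = 0.3087
R = 1 / (1 − 0.3087) = 1.446
Css,max = 34.4 × 1.446 = 49.76 µg/mL
Css,min = Css,max × e^(−kτ) = 49.76 × 0.3087 ≈ 15.4 µg/mL

15.4 µg/mL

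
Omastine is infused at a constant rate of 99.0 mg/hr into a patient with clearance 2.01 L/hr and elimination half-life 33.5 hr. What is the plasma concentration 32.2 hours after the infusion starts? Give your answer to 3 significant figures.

24.0 µg/mL

Css = rate / CL = 99.0 / 2.01 = 49.25 µg/mL
k = ln 2 / 33.5 = 0.02069 hr⁻¹
C(t) = Css (1 − e^(−kt)) = 49.25 × (1 − e^(−0.6662)) = 49.25 × 0.4864 ≈ 24.0 µg/mL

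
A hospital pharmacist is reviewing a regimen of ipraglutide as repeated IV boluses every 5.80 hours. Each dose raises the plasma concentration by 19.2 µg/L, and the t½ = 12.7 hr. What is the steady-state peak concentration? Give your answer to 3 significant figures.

70.8 µg/L

k = ln 2 / 12.7 = 0.05458 hr⁻¹
Fraction remaining after one interval: e^(−kτ) = e^(−0.05458 × 5.80) = 0.7287
R = 1 / (1 − 0.7287) = 3.685
Css,max = 19.2 × 3.685 ≈ 70.8 µg/L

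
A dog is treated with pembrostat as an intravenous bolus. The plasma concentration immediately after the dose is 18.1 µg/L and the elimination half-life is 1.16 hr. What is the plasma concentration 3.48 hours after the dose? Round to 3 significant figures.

2.26 µg/L

k = ln 2 / 1.16 = 0.5975 hr⁻¹
C(t) = C₀ e^(−kt) = 18.1 × e^(−0.5975 × 3.48) = 18.1 × e^(−2.079) = 18.1 × 0.1250 ≈ 2.26 µg/L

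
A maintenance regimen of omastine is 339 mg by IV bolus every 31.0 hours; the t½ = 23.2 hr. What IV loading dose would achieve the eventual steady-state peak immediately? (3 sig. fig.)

561 mg

k = ln 2 / 23.2 = 0.02988 hr⁻¹
Accumulation ratio R = 1 / (1 − e^(−kτ)) = 1 / (1 − e^(−0.02988×31.0)) = 1 / (1 − 0.3961) = 1.656
Loading dose = maintenance dose × R = 339 × 1.656 ≈ 561 mg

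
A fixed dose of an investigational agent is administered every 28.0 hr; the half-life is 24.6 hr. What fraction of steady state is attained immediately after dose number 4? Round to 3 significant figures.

k = ln 2 / 24.6 = 0.02818 hr⁻¹
f_n = 1 − e^(−nkτ) = 1 − e^(−4 × 0.02818 × 28.0) = 1 − e^(−3.156) = 1 − 0.04260 ≈ 0.957

0.957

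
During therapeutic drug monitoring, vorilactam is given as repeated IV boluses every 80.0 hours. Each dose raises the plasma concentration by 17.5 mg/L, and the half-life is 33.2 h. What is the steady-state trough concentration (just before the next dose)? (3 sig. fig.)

4.06 mg/L

k = ln 2 / 33.2 = 0.02088 h⁻¹
Fraction remaining after one interval: e^(−kτ) = e^(−0.02088 × 80.0) = 0.1882
R = 1 / (1 − 0.1882) = 1.232
Css,max = 17.5 × 1.232 = 21.56 mg/L
Css,min = Css,max × e^(−kτ) = 21.56 × 0.1882 ≈ 4.06 mg/L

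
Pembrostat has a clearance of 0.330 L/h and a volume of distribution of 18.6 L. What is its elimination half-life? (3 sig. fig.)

k = CL / V = 0.330 / 18.6 = 0.01774 h⁻¹
t½ = ln 2 / k = ln 2 / 0.01774 ≈ 39.1 hours

39.1 hours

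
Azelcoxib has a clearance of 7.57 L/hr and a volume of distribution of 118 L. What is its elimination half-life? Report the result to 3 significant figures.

k = CL / V = 7.57 / 118 = 0.06415 hr⁻¹
t½ = ln 2 / k = ln 2 / 0.06415 ≈ 10.8 hours

10.8 hours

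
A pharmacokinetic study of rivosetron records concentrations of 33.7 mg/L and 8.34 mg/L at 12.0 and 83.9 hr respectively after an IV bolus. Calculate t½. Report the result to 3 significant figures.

k = ln(C₁/C₂) / (t₂ − t₁) = ln(33.7/8.34) / (83.9 − 12.0)
  = 1.396 / 71.90 = 0.01942 hr⁻¹
t½ = ln 2 / k = ln 2 / 0.01942 ≈ 35.7 hours

35.7 hours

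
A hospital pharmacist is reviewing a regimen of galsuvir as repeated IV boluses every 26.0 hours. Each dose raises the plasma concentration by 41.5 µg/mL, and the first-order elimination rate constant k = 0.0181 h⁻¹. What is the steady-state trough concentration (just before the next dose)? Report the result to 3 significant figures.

69.1 µg/mL

Fraction remaining after one interval: e^(−kτ) = e^(−0.01810 × 26.0) = 0.6246
R = 1 / (1 − 0.6246) = 2.664
Css,max = 41.5 × 2.664 = 110.6 µg/mL
Css,min = Css,max × e^(−kτ) = 110.6 × 0.6246 ≈ 69.1 µg/mL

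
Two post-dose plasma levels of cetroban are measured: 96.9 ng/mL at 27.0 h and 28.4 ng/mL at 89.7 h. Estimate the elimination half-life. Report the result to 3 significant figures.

k = ln(C₁/C₂) / (t₂ − t₁) = ln(96.9/28.4) / (89.7 − 27.0)
  = 1.227 / 62.70 = 0.01957 h⁻¹
t½ = ln 2 / k = ln 2 / 0.01957 ≈ 35.4 hours

35.4 hours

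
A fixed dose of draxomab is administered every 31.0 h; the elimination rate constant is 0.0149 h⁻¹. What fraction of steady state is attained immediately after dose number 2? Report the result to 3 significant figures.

0.603

f_n = 1 − e^(−nkτ) = 1 − e^(−2 × 0.01490 × 31.0) = 1 − e^(−0.9238) = 1 − 0.3970 ≈ 0.603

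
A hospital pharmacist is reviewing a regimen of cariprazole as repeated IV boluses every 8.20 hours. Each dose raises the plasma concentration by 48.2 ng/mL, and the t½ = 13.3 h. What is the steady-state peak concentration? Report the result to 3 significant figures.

139 ng/mL

k = ln 2 / 13.3 = 0.05212 h⁻¹
Fraction remaining after one interval: e^(−kτ) = e^(−0.05212 × 8.20) = 0.6522
R = 1 / (1 − 0.6522) = 2.875
Css,max = 48.2 × 2.875 ≈ 139 ng/mL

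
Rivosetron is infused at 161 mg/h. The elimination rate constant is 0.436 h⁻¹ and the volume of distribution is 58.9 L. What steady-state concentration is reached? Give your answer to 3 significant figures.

6.27 mg/L

CL = k · V = 0.436 × 58.9 = 25.68 L/h
Css = rate / CL = 161 / 25.68 ≈ 6.27 mg/L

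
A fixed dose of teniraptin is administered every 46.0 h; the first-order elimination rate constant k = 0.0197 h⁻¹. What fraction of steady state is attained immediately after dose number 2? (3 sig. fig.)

f_n = 1 − e^(−nkτ) = 1 − e^(−2 × 0.01970 × 46.0) = 1 − e^(−1.812) = 1 − 0.1633 ≈ 0.837

0.837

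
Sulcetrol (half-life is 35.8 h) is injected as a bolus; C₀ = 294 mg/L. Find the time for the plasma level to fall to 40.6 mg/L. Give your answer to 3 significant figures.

102 hours

k = ln 2 / 35.8 = 0.01936 h⁻¹
C(t) = C₀ e^(−kt)  ⇒  t = ln(C₀/C) / k
t = ln(294/40.6) / 0.01936 = 1.980 / 0.01936 ≈ 102 hours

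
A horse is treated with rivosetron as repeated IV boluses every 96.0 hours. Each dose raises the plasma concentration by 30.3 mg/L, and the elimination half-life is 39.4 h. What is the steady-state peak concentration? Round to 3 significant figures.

37.2 mg/L

k = ln 2 / 39.4 = 0.01759 h⁻¹
Fraction remaining after one interval: e^(−kτ) = e^(−0.01759 × 96.0) = 0.1847
R = 1 / (1 − 0.1847) = 1.227
Css,max = 30.3 × 1.227 ≈ 37.2 mg/L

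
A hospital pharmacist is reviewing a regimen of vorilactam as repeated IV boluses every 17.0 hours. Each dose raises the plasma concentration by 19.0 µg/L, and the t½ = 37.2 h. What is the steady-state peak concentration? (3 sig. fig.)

70.0 µg/L

k = ln 2 / 37.2 = 0.01863 h⁻¹
Fraction remaining after one interval: e^(−kτ) = e^(−0.01863 × 17.0) = 0.7285
R = 1 / (1 − 0.7285) = 3.683
Css,max = 19.0 × 3.683 ≈ 70.0 µg/L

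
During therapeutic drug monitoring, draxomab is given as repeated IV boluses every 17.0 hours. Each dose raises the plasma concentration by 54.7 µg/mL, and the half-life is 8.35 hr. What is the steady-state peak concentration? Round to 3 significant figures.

72.3 µg/mL

k = ln 2 / 8.35 = 0.08301 hr⁻¹
Fraction remaining after one interval: e^(−kτ) = e^(−0.08301 × 17.0) = 0.2439
R = 1 / (1 − 0.2439) = 1.322
Css,max = 54.7 × 1.322 ≈ 72.3 µg/mL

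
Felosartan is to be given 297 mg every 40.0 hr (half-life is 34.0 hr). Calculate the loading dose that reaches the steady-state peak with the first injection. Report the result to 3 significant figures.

533 mg

k = ln 2 / 34.0 = 0.02039 hr⁻¹
Accumulation ratio R = 1 / (1 − e^(−kτ)) = 1 / (1 − e^(−0.02039×40.0)) = 1 / (1 − 0.4424) = 1.794
Loading dose = maintenance dose × R = 297 × 1.794 ≈ 533 mg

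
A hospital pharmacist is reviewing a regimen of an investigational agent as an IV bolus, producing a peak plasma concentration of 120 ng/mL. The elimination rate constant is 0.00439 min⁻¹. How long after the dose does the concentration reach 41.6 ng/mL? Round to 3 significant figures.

241 minutes

C(t) = C₀ e^(−kt)  ⇒  t = ln(C₀/C) / k
t = ln(120/41.6) / 0.004390 = 1.059 / 0.004390 ≈ 241 minutes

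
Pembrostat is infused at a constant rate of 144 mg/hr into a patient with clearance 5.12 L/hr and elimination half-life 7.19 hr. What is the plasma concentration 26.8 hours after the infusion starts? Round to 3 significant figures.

Css = rate / CL = 144 / 5.12 = 28.12 µg/mL
k = ln 2 / 7.19 = 0.09640 hr⁻¹
C(t) = Css (1 − e^(−kt)) = 28.12 × (1 − e^(−2.584)) = 28.12 × 0.9245 ≈ 26.0 µg/mL

26.0 µg/mL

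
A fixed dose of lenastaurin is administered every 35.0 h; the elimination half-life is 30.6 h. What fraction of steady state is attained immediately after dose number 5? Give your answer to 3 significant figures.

k = ln 2 / 30.6 = 0.02265 h⁻¹
f_n = 1 − e^(−nkτ) = 1 − e^(−5 × 0.02265 × 35.0) = 1 − e^(−3.964) = 1 − 0.01899 ≈ 0.981

0.981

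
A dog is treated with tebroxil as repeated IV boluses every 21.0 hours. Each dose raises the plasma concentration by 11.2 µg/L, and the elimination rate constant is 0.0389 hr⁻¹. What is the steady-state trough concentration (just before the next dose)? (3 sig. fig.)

8.86 µg/L

Fraction remaining after one interval: e^(−kτ) = e^(−0.03890 × 21.0) = 0.4418
R = 1 / (1 − 0.4418) = 1.791
Css,max = 11.2 × 1.791 = 20.06 µg/L
Css,min = Css,max × e^(−kτ) = 20.06 × 0.4418 ≈ 8.86 µg/L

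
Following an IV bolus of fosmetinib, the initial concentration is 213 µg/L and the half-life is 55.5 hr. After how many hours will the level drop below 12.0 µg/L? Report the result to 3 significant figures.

k = ln 2 / 55.5 = 0.01249 hr⁻¹
C(t) = C₀ e^(−kt)  ⇒  t = ln(C₀/C) / k
t = ln(213/12.0) / 0.01249 = 2.876 / 0.01249 ≈ 230 hours

230 hours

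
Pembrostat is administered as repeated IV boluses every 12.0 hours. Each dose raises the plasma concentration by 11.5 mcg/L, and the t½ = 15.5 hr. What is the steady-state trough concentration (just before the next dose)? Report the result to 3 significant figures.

k = ln 2 / 15.5 = 0.04472 hr⁻¹
Fraction remaining after one interval: e^(−kτ) = e^(−0.04472 × 12.0) = 0.5847
R = 1 / (1 − 0.5847) = 2.408
Css,max = 11.5 × 2.408 = 27.69 mcg/L
Css,min = Css,max × e^(−kτ) = 27.69 × 0.5847 ≈ 16.2 mcg/L

16.2 mcg/L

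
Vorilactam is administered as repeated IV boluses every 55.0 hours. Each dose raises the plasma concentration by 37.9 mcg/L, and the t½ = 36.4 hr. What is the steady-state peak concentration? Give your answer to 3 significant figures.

58.4 mcg/L

k = ln 2 / 36.4 = 0.01904 hr⁻¹
Fraction remaining after one interval: e^(−kτ) = e^(−0.01904 × 55.0) = 0.3509
R = 1 / (1 − 0.3509) = 1.541
Css,max = 37.9 × 1.541 ≈ 58.4 mcg/L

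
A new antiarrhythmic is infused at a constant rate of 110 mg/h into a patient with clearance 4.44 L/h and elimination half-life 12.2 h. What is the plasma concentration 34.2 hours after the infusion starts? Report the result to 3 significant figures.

Css = rate / CL = 110 / 4.44 = 24.77 mg/L
k = ln 2 / 12.2 = 0.05682 h⁻¹
C(t) = Css (1 − e^(−kt)) = 24.77 × (1 − e^(−1.943)) = 24.77 × 0.8567 ≈ 21.2 mg/L

21.2 mg/L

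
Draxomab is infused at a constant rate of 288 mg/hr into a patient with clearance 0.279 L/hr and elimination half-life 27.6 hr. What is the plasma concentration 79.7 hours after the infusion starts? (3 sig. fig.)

893 µg/mL

Css = rate / CL = 288 / 0.279 = 1032 µg/mL
k = ln 2 / 27.6 = 0.02511 hr⁻¹
C(t) = Css (1 − e^(−kt)) = 1032 × (1 − e^(−2.002)) = 1032 × 0.8649 ≈ 893 µg/mL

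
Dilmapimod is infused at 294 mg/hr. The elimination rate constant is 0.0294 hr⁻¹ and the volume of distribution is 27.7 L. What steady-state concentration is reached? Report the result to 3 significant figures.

CL = k · V = 0.0294 × 27.7 = 0.8144 L/hr
Css = rate / CL = 294 / 0.8144 ≈ 361 µg/mL

361 µg/mL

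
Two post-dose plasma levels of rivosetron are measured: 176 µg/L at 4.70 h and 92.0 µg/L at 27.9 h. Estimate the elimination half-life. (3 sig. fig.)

k = ln(C₁/C₂) / (t₂ − t₁) = ln(176/92.0) / (27.9 − 4.70)
  = 0.6487 / 23.20 = 0.02796 h⁻¹
t½ = ln 2 / k = ln 2 / 0.02796 ≈ 24.8 hours

24.8 hours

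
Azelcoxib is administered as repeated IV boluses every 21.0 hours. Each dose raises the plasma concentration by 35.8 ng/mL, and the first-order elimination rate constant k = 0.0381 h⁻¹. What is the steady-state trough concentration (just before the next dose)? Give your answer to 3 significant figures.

Fraction remaining after one interval: e^(−kτ) = e^(−0.03810 × 21.0) = 0.4493
R = 1 / (1 − 0.4493) = 1.816
Css,max = 35.8 × 1.816 = 65.01 ng/mL
Css,min = Css,max × e^(−kτ) = 65.01 × 0.4493 ≈ 29.2 ng/mL

29.2 ng/mL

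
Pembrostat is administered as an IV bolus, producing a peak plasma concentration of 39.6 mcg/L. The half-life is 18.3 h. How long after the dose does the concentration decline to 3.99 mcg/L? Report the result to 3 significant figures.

k = ln 2 / 18.3 = 0.03788 h⁻¹
C(t) = C₀ e^(−kt)  ⇒  t = ln(C₀/C) / k
t = ln(39.6/3.99) / 0.03788 = 2.295 / 0.03788 ≈ 60.6 hours

60.6 hours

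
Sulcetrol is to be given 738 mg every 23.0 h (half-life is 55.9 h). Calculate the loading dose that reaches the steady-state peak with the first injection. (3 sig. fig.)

2970 mg

k = ln 2 / 55.9 = 0.01240 h⁻¹
Accumulation ratio R = 1 / (1 − e^(−kτ)) = 1 / (1 − e^(−0.01240×23.0)) = 1 / (1 − 0.7519) = 4.030
Loading dose = maintenance dose × R = 738 × 4.030 ≈ 2970 mg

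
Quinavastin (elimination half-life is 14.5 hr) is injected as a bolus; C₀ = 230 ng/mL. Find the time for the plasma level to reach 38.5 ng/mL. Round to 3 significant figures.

37.4 hours

k = ln 2 / 14.5 = 0.04780 hr⁻¹
C(t) = C₀ e^(−kt)  ⇒  t = ln(C₀/C) / k
t = ln(230/38.5) / 0.04780 = 1.787 / 0.04780 ≈ 37.4 hours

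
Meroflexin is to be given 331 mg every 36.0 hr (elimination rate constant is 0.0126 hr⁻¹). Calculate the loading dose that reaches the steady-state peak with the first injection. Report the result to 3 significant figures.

908 mg

Accumulation ratio R = 1 / (1 − e^(−kτ)) = 1 / (1 − e^(−0.01260×36.0)) = 1 / (1 − 0.6353) = 2.742
Loading dose = maintenance dose × R = 331 × 2.742 ≈ 908 mg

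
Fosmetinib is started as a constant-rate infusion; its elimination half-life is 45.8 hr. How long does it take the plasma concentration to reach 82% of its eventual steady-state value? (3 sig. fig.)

k = ln 2 / 45.8 = 0.01513 hr⁻¹
f = 1 − e^(−kt)  ⇒  t = −ln(1 − f) / k
t = −ln(1 − 0.82) / 0.01513 = 1.715 / 0.01513 ≈ 113 hours

113 hours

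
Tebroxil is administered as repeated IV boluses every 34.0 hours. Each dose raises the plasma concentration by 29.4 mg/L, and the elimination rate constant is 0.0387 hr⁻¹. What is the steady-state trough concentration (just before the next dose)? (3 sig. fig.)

Fraction remaining after one interval: e^(−kτ) = e^(−0.03870 × 34.0) = 0.2683
R = 1 / (1 − 0.2683) = 1.367
Css,max = 29.4 × 1.367 = 40.18 mg/L
Css,min = Css,max × e^(−kτ) = 40.18 × 0.2683 ≈ 10.8 mg/L

10.8 mg/L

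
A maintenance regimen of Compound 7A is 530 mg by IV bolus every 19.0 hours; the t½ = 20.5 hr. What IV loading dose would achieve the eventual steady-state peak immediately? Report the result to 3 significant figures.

1120 mg

k = ln 2 / 20.5 = 0.03381 hr⁻¹
Accumulation ratio R = 1 / (1 − e^(−kτ)) = 1 / (1 − e^(−0.03381×19.0)) = 1 / (1 − 0.5260) = 2.110
Loading dose = maintenance dose × R = 530 × 2.110 ≈ 1120 mg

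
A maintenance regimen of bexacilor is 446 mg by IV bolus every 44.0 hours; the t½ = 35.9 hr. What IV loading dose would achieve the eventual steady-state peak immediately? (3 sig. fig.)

779 mg

k = ln 2 / 35.9 = 0.01931 hr⁻¹
Accumulation ratio R = 1 / (1 − e^(−kτ)) = 1 / (1 − e^(−0.01931×44.0)) = 1 / (1 − 0.4276) = 1.747
Loading dose = maintenance dose × R = 446 × 1.747 ≈ 779 mg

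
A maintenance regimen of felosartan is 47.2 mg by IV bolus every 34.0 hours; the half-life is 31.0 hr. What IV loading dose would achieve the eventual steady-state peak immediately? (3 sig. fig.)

k = ln 2 / 31.0 = 0.02236 hr⁻¹
Accumulation ratio R = 1 / (1 − e^(−kτ)) = 1 / (1 − e^(−0.02236×34.0)) = 1 / (1 − 0.4676) = 1.878
Loading dose = maintenance dose × R = 47.2 × 1.878 ≈ 88.6 mg

88.6 mg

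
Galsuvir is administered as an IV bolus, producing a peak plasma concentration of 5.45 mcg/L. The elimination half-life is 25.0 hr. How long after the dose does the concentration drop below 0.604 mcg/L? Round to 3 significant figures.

79.3 hours

k = ln 2 / 25.0 = 0.02773 hr⁻¹
C(t) = C₀ e^(−kt)  ⇒  t = ln(C₀/C) / k
t = ln(5.45/0.604) / 0.02773 = 2.200 / 0.02773 ≈ 79.3 hours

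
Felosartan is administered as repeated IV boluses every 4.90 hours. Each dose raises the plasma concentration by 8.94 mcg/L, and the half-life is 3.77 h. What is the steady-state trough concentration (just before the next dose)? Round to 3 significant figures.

6.12 mcg/L

k = ln 2 / 3.77 = 0.1839 h⁻¹
Fraction remaining after one interval: e^(−kτ) = e^(−0.1839 × 4.90) = 0.4062
R = 1 / (1 − 0.4062) = 1.684
Css,max = 8.94 × 1.684 = 15.06 mcg/L
Css,min = Css,max × e^(−kτ) = 15.06 × 0.4062 ≈ 6.12 mcg/L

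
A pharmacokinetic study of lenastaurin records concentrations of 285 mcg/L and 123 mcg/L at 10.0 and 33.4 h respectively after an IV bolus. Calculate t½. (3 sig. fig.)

19.3 hours

k = ln(C₁/C₂) / (t₂ − t₁) = ln(285/123) / (33.4 − 10.0)
  = 0.8403 / 23.40 = 0.03591 h⁻¹
t½ = ln 2 / k = ln 2 / 0.03591 ≈ 19.3 hours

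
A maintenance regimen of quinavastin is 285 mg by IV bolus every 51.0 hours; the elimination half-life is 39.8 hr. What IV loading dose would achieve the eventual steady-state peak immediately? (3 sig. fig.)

484 mg

k = ln 2 / 39.8 = 0.01742 hr⁻¹
Accumulation ratio R = 1 / (1 − e^(−kτ)) = 1 / (1 − e^(−0.01742×51.0)) = 1 / (1 − 0.4114) = 1.699
Loading dose = maintenance dose × R = 285 × 1.699 ≈ 484 mg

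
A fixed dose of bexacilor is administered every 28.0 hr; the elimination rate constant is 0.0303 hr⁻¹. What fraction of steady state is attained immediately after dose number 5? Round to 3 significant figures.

0.986

f_n = 1 − e^(−nkτ) = 1 − e^(−5 × 0.03030 × 28.0) = 1 − e^(−4.242) = 1 − 0.01438 ≈ 0.986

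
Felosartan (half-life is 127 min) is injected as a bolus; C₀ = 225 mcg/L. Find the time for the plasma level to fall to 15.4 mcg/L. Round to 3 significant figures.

k = ln 2 / 127 = 0.005458 min⁻¹
C(t) = C₀ e^(−kt)  ⇒  t = ln(C₀/C) / k
t = ln(225/15.4) / 0.005458 = 2.682 / 0.005458 ≈ 491 minutes

491 minutes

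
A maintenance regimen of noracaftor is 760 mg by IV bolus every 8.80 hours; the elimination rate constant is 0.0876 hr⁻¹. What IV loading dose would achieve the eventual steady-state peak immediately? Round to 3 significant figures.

Accumulation ratio R = 1 / (1 − e^(−kτ)) = 1 / (1 − e^(−0.08760×8.80)) = 1 / (1 − 0.4626) = 1.861
Loading dose = maintenance dose × R = 760 × 1.861 ≈ 1410 mg

1410 mg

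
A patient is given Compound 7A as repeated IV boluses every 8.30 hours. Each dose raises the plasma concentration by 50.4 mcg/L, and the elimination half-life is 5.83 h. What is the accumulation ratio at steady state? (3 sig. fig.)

k = ln 2 / 5.83 = 0.1189 h⁻¹
Fraction remaining after one interval: e^(−kτ) = e^(−0.1189 × 8.30) = 0.3728
R = 1 / (1 − 0.3728) = 1 / 0.6272 ≈ 1.59

1.59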